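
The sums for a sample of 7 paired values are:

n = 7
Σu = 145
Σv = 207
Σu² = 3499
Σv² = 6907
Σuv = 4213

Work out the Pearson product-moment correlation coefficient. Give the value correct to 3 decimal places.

r = (nΣuv − ΣuΣv) / √[(nΣu² − (Σu)²)(nΣv² − (Σv)²)]
Numerator: 7×4213 − 145×207 = -524
Denominator: √[(24493 − 21025)(48349 − 42849)] = √[3468 × 5500] = 4367.3791
r = -524 / 4367.3791 ≈ -0.120

-0.120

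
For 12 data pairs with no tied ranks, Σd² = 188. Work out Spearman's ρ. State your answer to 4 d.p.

0.3427

ρ = 1 − 6Σd² / [n(n²−1)] = 1 − 6×188 / (12×143)
  = 1 − 1128/1716 = 1 − 0.65734 ≈ 0.3427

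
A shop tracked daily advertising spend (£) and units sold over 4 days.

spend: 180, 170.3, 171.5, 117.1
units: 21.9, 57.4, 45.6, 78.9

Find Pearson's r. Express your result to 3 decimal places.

-0.866

n = 4, Σx = 638.9, Σy = 203.8, Σx² = 104526.75, Σy² = 12078.94, Σxy = 30776.81
nΣxy − ΣxΣy = 123107.24 − 130207.82 = -7100.58
nΣx² − (Σx)² = 418107 − 408193.21 = 9913.79; nΣy² − (Σy)² = 48315.76 − 41534.44 = 6781.32
r = -7100.58 / √(9913.79 × 6781.32) = -7100.58 / 8199.3038 ≈ -0.866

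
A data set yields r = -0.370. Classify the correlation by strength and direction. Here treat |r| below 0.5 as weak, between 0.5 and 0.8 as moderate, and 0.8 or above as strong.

r = -0.370 < 0 so the relationship is negative.
|r| = 0.370, which falls in the weak range.

weak negative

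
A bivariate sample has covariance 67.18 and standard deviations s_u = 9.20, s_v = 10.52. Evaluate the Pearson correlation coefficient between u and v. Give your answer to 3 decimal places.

r = Cov(u,v) / (s_u · s_v) = 67.18 / (9.20 × 10.52)
  = 67.18 / 96.7840 ≈ 0.694

0.694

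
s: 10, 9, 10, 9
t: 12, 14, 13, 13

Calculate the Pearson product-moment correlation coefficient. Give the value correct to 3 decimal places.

-0.707

n = 4, Σs = 38, Σt = 52, Σs² = 362, Σt² = 678, Σst = 493
nΣst − ΣsΣt = 1972 − 1976 = -4
nΣs² − (Σs)² = 1448 − 1444 = 4; nΣt² − (Σt)² = 2712 − 2704 = 8
r = -4 / √(4 × 8) = -4 / 5.6569 ≈ -0.707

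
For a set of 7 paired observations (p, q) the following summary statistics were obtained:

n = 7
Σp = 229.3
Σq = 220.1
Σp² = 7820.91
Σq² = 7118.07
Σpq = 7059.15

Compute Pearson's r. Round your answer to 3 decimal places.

-0.609

r = (nΣpq − ΣpΣq) / √[(nΣp² − (Σp)²)(nΣq² − (Σq)²)]
Numerator: 7×7059.15 − 229.3×220.1 = -1054.88
Denominator: √[(54746.37 − 52578.49)(49826.49 − 48444.01)] = √[2167.88 × 1382.48] = 1731.1992
r = -1054.88 / 1731.1992 ≈ -0.609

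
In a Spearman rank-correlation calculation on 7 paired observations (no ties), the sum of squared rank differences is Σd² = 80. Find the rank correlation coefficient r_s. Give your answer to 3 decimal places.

-0.429

ρ = 1 − 6Σd² / [n(n²−1)] = 1 − 6×80 / (7×48)
  = 1 − 480/336 = 1 − 1.4286 ≈ -0.429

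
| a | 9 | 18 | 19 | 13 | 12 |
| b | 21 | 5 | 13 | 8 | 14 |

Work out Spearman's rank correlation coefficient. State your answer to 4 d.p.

-0.7000

Rank a: 1, 4, 5, 3, 2
Rank b: 5, 1, 3, 2, 4
d = rank(a) − rank(b): -4, 3, 2, 1, -2; Σd² = 34
ρ = 1 − 6Σd² / [n(n²−1)] = 1 − 6×34 / (5×24) = 1 − 204/120 ≈ -0.7000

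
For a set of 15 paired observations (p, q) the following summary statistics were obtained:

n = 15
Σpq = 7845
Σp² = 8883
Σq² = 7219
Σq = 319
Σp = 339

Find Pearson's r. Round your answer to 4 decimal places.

r = (nΣpq − ΣpΣq) / √[(nΣp² − (Σp)²)(nΣq² − (Σq)²)]
Numerator: 15×7845 − 339×319 = 9534
Denominator: √[(133245 − 114921)(108285 − 101761)] = √[18324 × 6524] = 10933.6991
r = 9534 / 10933.6991 ≈ 0.8720

0.8720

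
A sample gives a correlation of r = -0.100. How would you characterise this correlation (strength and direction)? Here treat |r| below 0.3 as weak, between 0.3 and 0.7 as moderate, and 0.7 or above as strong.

weak negative

r = -0.100 < 0 so the relationship is negative.
|r| = 0.100, which falls in the weak range.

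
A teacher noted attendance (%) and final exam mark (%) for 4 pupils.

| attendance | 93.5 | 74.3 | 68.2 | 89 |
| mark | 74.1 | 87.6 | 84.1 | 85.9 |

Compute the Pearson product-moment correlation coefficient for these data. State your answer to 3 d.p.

n = 4, Σx = 325, Σy = 331.7, Σx² = 26834.98, Σy² = 27616.19, Σxy = 26817.75
nΣxy − ΣxΣy = 107271 − 107802.5 = -531.5
nΣx² − (Σx)² = 107339.92 − 105625 = 1714.92; nΣy² − (Σy)² = 110464.76 − 110024.89 = 439.87
r = -531.5 / √(1714.92 × 439.87) = -531.5 / 868.5286 ≈ -0.612

-0.612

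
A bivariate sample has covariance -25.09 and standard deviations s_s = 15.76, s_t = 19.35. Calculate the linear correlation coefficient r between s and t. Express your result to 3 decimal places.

r = Cov(s,t) / (s_s · s_t) = -25.09 / (15.76 × 19.35)
  = -25.09 / 304.9560 ≈ -0.082

-0.082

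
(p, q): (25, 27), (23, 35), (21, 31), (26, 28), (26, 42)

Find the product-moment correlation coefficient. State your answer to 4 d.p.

n = 5, Σp = 121, Σq = 163, Σp² = 2947, Σq² = 5463, Σpq = 3951
nΣpq − ΣpΣq = 19755 − 19723 = 32
nΣp² − (Σp)² = 14735 − 14641 = 94; nΣq² − (Σq)² = 27315 − 26569 = 746
r = 32 / √(94 × 746) = 32 / 264.8094 ≈ 0.1208

0.1208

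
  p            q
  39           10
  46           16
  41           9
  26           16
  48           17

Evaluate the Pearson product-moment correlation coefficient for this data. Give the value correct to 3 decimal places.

0.054

n = 5, Σp = 200, Σq = 68, Σp² = 8298, Σq² = 982, Σpq = 2727
nΣpq − ΣpΣq = 13635 − 13600 = 35
nΣp² − (Σp)² = 41490 − 40000 = 1490; nΣq² − (Σq)² = 4910 − 4624 = 286
r = 35 / √(1490 × 286) = 35 / 652.7940 ≈ 0.054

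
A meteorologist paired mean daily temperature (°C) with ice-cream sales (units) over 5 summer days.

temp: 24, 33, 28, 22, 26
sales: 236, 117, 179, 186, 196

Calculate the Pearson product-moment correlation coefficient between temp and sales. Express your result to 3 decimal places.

n = 5, Σx = 133, Σy = 914, Σx² = 3609, Σy² = 174438, Σxy = 23725
nΣxy − ΣxΣy = 118625 − 121562 = -2937
nΣx² − (Σx)² = 18045 − 17689 = 356; nΣy² − (Σy)² = 872190 − 835396 = 36794
r = -2937 / √(356 × 36794) = -2937 / 3619.2076 ≈ -0.812

-0.812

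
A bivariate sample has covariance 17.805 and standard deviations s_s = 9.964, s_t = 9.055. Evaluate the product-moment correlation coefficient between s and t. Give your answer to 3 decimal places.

0.197

r = Cov(s,t) / (s_s · s_t) = 17.805 / (9.964 × 9.055)
  = 17.805 / 90.2240 ≈ 0.197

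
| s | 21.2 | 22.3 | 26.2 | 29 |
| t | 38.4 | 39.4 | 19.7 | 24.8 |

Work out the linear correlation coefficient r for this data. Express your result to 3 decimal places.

n = 4, Σs = 98.7, Σt = 122.3, Σs² = 2474.17, Σt² = 4030.05, Σst = 2928.04
nΣst − ΣsΣt = 11712.16 − 12071.01 = -358.85
nΣs² − (Σs)² = 9896.68 − 9741.69 = 154.99; nΣt² − (Σt)² = 16120.2 − 14957.29 = 1162.91
r = -358.85 / √(154.99 × 1162.91) = -358.85 / 424.5461 ≈ -0.845

-0.845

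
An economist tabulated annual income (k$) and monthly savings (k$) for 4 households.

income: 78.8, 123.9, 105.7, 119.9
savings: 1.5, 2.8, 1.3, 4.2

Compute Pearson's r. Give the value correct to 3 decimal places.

n = 4, Σx = 428.3, Σy = 9.8, Σx² = 47109.15, Σy² = 29.42, Σxy = 1106.11
nΣxy − ΣxΣy = 4424.44 − 4197.34 = 227.1
nΣx² − (Σx)² = 188436.6 − 183440.89 = 4995.71; nΣy² − (Σy)² = 117.68 − 96.04 = 21.64
r = 227.1 / √(4995.71 × 21.64) = 227.1 / 328.7965 ≈ 0.691

0.691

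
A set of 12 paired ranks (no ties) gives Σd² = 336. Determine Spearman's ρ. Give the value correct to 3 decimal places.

ρ = 1 − 6Σd² / [n(n²−1)] = 1 − 6×336 / (12×143)
  = 1 − 2016/1716 = 1 − 1.1748 ≈ -0.175

-0.175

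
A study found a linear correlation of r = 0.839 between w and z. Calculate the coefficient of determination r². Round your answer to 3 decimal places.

0.704

r² = (0.839)² = 0.704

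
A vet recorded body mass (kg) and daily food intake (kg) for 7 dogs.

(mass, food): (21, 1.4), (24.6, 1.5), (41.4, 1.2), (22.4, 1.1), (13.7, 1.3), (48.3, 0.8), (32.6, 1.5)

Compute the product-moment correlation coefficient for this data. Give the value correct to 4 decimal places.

-0.5692

n = 7, Σx = 204, Σy = 8.8, Σx² = 6845.22, Σy² = 11.44, Σxy = 245.97
nΣxy − ΣxΣy = 1721.79 − 1795.2 = -73.41
nΣx² − (Σx)² = 47916.54 − 41616 = 6300.54; nΣy² − (Σy)² = 80.08 − 77.44 = 2.64
r = -73.41 / √(6300.54 × 2.64) = -73.41 / 128.9706 ≈ -0.5692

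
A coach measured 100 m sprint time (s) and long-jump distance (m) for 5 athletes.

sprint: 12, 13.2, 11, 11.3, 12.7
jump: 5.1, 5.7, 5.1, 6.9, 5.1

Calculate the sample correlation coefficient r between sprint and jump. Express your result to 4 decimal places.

n = 5, Σx = 60.2, Σy = 27.9, Σx² = 728.22, Σy² = 158.13, Σxy = 335.28
nΣxy − ΣxΣy = 1676.4 − 1679.58 = -3.18
nΣx² − (Σx)² = 3641.1 − 3624.04 = 17.06; nΣy² − (Σy)² = 790.65 − 778.41 = 12.24
r = -3.18 / √(17.06 × 12.24) = -3.18 / 14.4504 ≈ -0.2201

-0.2201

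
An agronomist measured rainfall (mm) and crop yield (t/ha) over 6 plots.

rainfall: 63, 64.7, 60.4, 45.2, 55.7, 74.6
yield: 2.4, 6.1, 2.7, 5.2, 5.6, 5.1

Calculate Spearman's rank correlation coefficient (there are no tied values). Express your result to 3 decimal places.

Rank rainfall: 4, 5, 3, 1, 2, 6
Rank yield: 1, 6, 2, 4, 5, 3
d = rank(rainfall) − rank(yield): 3, -1, 1, -3, -3, 3; Σd² = 38
ρ = 1 − 6Σd² / [n(n²−1)] = 1 − 6×38 / (6×35) = 1 − 228/210 ≈ -0.086

-0.086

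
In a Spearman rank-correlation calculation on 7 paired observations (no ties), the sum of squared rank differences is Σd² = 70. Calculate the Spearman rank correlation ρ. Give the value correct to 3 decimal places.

ρ = 1 − 6Σd² / [n(n²−1)] = 1 − 6×70 / (7×48)
  = 1 − 420/336 = 1 − 1.2500 ≈ -0.250

-0.250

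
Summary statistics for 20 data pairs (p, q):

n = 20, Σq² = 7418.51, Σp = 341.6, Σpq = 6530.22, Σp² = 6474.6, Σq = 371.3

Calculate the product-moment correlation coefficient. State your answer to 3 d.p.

0.325

r = (nΣpq − ΣpΣq) / √[(nΣp² − (Σp)²)(nΣq² − (Σq)²)]
Numerator: 20×6530.22 − 341.6×371.3 = 3768.32
Denominator: √[(129492 − 116690.56)(148370.2 − 137863.69)] = √[12801.44 × 10506.51] = 11597.3470
r = 3768.32 / 11597.3470 ≈ 0.325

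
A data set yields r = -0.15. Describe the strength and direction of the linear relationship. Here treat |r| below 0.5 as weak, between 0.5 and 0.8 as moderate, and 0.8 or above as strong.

weak negative

r = -0.15 < 0 so the relationship is negative.
|r| = 0.15, which falls in the weak range.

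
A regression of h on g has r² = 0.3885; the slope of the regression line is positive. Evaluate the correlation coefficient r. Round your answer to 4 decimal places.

0.6233

|r| = √0.3885 = 0.6233
The association is positive, so r = 0.6233.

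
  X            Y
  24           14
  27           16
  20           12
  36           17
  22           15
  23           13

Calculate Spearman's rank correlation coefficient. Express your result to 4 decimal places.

0.8286

Rank X: 4, 5, 1, 6, 2, 3
Rank Y: 3, 5, 1, 6, 4, 2
d = rank(X) − rank(Y): 1, 0, 0, 0, -2, 1; Σd² = 6
ρ = 1 − 6Σd² / [n(n²−1)] = 1 − 6×6 / (6×35) = 1 − 36/210 ≈ 0.8286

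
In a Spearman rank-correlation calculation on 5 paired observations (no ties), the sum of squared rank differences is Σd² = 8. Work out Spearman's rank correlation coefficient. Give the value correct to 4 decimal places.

ρ = 1 − 6Σd² / [n(n²−1)] = 1 − 6×8 / (5×24)
  = 1 − 48/120 = 1 − 0.40000 ≈ 0.6000

0.6000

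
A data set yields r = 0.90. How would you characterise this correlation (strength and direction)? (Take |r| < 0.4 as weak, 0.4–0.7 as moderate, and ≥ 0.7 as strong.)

r = 0.90 > 0 so the relationship is positive.
|r| = 0.90, which falls in the strong range.

strong positive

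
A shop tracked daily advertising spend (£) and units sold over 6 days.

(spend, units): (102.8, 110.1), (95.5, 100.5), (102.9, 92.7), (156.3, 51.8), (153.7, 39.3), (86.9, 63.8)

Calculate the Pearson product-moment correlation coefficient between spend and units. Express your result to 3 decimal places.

-0.725

n = 6, Σx = 698.1, Σy = 458.2, Σx² = 85881.49, Σy² = 39113.72, Σxy = 50135.83
nΣxy − ΣxΣy = 300814.98 − 319869.42 = -19054.44
nΣx² − (Σx)² = 515288.94 − 487343.61 = 27945.33; nΣy² − (Σy)² = 234682.32 − 209947.24 = 24735.08
r = -19054.44 / √(27945.33 × 24735.08) = -19054.44 / 26291.2528 ≈ -0.725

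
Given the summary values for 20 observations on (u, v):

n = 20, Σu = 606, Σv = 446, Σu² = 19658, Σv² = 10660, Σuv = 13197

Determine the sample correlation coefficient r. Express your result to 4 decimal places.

-0.3293

r = (nΣuv − ΣuΣv) / √[(nΣu² − (Σu)²)(nΣv² − (Σv)²)]
Numerator: 20×13197 − 606×446 = -6336
Denominator: √[(393160 − 367236)(213200 − 198916)] = √[25924 × 14284] = 19243.1395
r = -6336 / 19243.1395 ≈ -0.3293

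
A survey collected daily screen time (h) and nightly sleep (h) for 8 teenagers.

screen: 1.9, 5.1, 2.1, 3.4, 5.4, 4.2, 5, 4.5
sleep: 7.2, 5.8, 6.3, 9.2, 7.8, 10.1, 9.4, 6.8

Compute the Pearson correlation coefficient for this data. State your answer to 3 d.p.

n = 8, Σx = 31.6, Σy = 62.6, Σx² = 137.64, Σy² = 507.26, Σxy = 249.91
nΣxy − ΣxΣy = 1999.28 − 1978.16 = 21.12
nΣx² − (Σx)² = 1101.12 − 998.56 = 102.56; nΣy² − (Σy)² = 4058.08 − 3918.76 = 139.32
r = 21.12 / √(102.56 × 139.32) = 21.12 / 119.5352 ≈ 0.177

0.177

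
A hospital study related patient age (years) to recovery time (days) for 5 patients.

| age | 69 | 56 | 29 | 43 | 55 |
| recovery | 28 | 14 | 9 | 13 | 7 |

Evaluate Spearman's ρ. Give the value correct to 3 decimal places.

Rank age: 5, 4, 1, 2, 3
Rank recovery: 5, 4, 2, 3, 1
d = rank(age) − rank(recovery): 0, 0, -1, -1, 2; Σd² = 6
ρ = 1 − 6Σd² / [n(n²−1)] = 1 − 6×6 / (5×24) = 1 − 36/120 ≈ 0.700

0.700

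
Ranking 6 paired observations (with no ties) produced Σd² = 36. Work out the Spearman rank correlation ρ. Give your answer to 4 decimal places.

ρ = 1 − 6Σd² / [n(n²−1)] = 1 − 6×36 / (6×35)
  = 1 − 216/210 = 1 − 1.02857 ≈ -0.0286

-0.0286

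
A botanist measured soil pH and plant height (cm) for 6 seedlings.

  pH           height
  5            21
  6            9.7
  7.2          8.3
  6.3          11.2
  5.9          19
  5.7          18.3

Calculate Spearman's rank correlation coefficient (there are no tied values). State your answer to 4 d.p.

Rank pH: 1, 4, 6, 5, 3, 2
Rank height: 6, 2, 1, 3, 5, 4
d = rank(pH) − rank(height): -5, 2, 5, 2, -2, -2; Σd² = 66
ρ = 1 − 6Σd² / [n(n²−1)] = 1 − 6×66 / (6×35) = 1 − 396/210 ≈ -0.8857

-0.8857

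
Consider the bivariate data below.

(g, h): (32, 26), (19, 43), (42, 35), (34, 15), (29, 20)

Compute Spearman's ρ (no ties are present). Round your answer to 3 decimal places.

Rank g: 3, 1, 5, 4, 2
Rank h: 3, 5, 4, 1, 2
d = rank(g) − rank(h): 0, -4, 1, 3, 0; Σd² = 26
ρ = 1 − 6Σd² / [n(n²−1)] = 1 − 6×26 / (5×24) = 1 − 156/120 ≈ -0.300

-0.300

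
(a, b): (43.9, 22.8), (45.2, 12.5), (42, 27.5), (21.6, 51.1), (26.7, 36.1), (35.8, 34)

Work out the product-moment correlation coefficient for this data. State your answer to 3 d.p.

n = 6, Σa = 215.2, Σb = 184, Σa² = 8195.34, Σb² = 6502.76, Σab = 6005.75
nΣab − ΣaΣb = 36034.5 − 39596.8 = -3562.3
nΣa² − (Σa)² = 49172.04 − 46311.04 = 2861; nΣb² − (Σb)² = 39016.56 − 33856 = 5160.56
r = -3562.3 / √(2861 × 5160.56) = -3562.3 / 3842.4422 ≈ -0.927

-0.927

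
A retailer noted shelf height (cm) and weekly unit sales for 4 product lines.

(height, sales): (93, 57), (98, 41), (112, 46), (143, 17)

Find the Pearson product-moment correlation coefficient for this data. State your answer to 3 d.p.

n = 4, Σx = 446, Σy = 161, Σx² = 51246, Σy² = 7335, Σxy = 16902
nΣxy − ΣxΣy = 67608 − 71806 = -4198
nΣx² − (Σx)² = 204984 − 198916 = 6068; nΣy² − (Σy)² = 29340 − 25921 = 3419
r = -4198 / √(6068 × 3419) = -4198 / 4554.8317 ≈ -0.922

-0.922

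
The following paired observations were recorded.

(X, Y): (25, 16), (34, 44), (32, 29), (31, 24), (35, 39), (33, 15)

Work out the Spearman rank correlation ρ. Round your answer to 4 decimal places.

Rank X: 1, 5, 3, 2, 6, 4
Rank Y: 2, 6, 4, 3, 5, 1
d = rank(X) − rank(Y): -1, -1, -1, -1, 1, 3; Σd² = 14
ρ = 1 − 6Σd² / [n(n²−1)] = 1 − 6×14 / (6×35) = 1 − 84/210 ≈ 0.6000

0.6000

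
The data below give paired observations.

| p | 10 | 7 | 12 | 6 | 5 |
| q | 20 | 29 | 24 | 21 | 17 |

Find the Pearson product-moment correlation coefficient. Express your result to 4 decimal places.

n = 5, Σp = 40, Σq = 111, Σp² = 354, Σq² = 2547, Σpq = 902
nΣpq − ΣpΣq = 4510 − 4440 = 70
nΣp² − (Σp)² = 1770 − 1600 = 170; nΣq² − (Σq)² = 12735 − 12321 = 414
r = 70 / √(170 × 414) = 70 / 265.2923 ≈ 0.2639

0.2639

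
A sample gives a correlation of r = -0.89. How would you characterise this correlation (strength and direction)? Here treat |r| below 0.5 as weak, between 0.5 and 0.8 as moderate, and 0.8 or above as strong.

strong negative

r = -0.89 < 0 so the relationship is negative.
|r| = 0.89, which falls in the strong range.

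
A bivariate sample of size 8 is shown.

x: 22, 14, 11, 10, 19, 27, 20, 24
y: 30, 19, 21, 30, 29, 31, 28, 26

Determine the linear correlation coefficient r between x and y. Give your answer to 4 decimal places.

n = 8, Σx = 147, Σy = 214, Σx² = 2967, Σy² = 5864, Σxy = 4029
nΣxy − ΣxΣy = 32232 − 31458 = 774
nΣx² − (Σx)² = 23736 − 21609 = 2127; nΣy² − (Σy)² = 46912 − 45796 = 1116
r = 774 / √(2127 × 1116) = 774 / 1540.6921 ≈ 0.5024

0.5024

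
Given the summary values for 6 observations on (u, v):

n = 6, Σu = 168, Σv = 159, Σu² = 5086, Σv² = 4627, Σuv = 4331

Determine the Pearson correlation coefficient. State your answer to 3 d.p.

-0.304

r = (nΣuv − ΣuΣv) / √[(nΣu² − (Σu)²)(nΣv² − (Σv)²)]
Numerator: 6×4331 − 168×159 = -726
Denominator: √[(30516 − 28224)(27762 − 25281)] = √[2292 × 2481] = 2384.6283
r = -726 / 2384.6283 ≈ -0.304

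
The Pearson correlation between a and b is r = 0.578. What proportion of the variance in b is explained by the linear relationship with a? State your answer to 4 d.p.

r² = (0.578)² = 0.3341

0.3341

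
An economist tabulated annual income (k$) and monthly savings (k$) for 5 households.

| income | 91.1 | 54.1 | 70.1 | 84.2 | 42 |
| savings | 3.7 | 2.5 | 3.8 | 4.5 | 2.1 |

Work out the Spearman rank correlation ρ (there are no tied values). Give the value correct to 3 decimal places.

0.700

Rank income: 5, 2, 3, 4, 1
Rank savings: 3, 2, 4, 5, 1
d = rank(income) − rank(savings): 2, 0, -1, -1, 0; Σd² = 6
ρ = 1 − 6Σd² / [n(n²−1)] = 1 − 6×6 / (5×24) = 1 − 36/120 ≈ 0.700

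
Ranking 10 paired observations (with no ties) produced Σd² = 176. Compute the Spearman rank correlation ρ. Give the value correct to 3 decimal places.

ρ = 1 − 6Σd² / [n(n²−1)] = 1 − 6×176 / (10×99)
  = 1 − 1056/990 = 1 − 1.0667 ≈ -0.067

-0.067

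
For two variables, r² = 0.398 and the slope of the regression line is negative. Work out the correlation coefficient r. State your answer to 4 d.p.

|r| = √0.398 = 0.6309
The association is negative, so r = −0.6309.

-0.6309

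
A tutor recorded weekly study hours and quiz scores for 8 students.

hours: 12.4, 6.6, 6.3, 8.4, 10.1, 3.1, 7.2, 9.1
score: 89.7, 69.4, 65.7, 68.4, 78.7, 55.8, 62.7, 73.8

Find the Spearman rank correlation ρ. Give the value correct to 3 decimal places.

Rank hours: 8, 3, 2, 5, 7, 1, 4, 6
Rank score: 8, 5, 3, 4, 7, 1, 2, 6
d = rank(hours) − rank(score): 0, -2, -1, 1, 0, 0, 2, 0; Σd² = 10
ρ = 1 − 6Σd² / [n(n²−1)] = 1 − 6×10 / (8×63) = 1 − 60/504 ≈ 0.881

0.881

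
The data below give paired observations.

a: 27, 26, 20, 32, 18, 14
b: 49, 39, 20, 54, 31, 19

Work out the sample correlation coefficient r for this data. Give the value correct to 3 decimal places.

0.923

n = 6, Σa = 137, Σb = 212, Σa² = 3349, Σb² = 8560, Σab = 5289
nΣab − ΣaΣb = 31734 − 29044 = 2690
nΣa² − (Σa)² = 20094 − 18769 = 1325; nΣb² − (Σb)² = 51360 − 44944 = 6416
r = 2690 / √(1325 × 6416) = 2690 / 2915.6817 ≈ 0.923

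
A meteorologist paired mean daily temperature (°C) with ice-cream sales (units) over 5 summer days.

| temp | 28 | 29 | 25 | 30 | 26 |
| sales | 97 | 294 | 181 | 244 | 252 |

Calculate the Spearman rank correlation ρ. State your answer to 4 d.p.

Rank temp: 3, 4, 1, 5, 2
Rank sales: 1, 5, 2, 3, 4
d = rank(temp) − rank(sales): 2, -1, -1, 2, -2; Σd² = 14
ρ = 1 − 6Σd² / [n(n²−1)] = 1 − 6×14 / (5×24) = 1 − 84/120 ≈ 0.3000

0.3000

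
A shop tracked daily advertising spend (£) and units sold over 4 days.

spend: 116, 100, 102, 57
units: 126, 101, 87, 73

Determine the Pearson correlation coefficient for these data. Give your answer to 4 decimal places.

0.8495

n = 4, Σx = 375, Σy = 387, Σx² = 37109, Σy² = 38975, Σxy = 37751
nΣxy − ΣxΣy = 151004 − 145125 = 5879
nΣx² − (Σx)² = 148436 − 140625 = 7811; nΣy² − (Σy)² = 155900 − 149769 = 6131
r = 5879 / √(7811 × 6131) = 5879 / 6920.2053 ≈ 0.8495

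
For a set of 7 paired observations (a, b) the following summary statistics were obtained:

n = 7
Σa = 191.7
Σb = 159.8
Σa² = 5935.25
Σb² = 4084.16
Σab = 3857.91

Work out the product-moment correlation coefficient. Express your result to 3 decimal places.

-0.948

r = (nΣab − ΣaΣb) / √[(nΣa² − (Σa)²)(nΣb² − (Σb)²)]
Numerator: 7×3857.91 − 191.7×159.8 = -3628.29
Denominator: √[(41546.75 − 36748.89)(28589.12 − 25536.04)] = √[4797.86 × 3053.08] = 3827.3033
r = -3628.29 / 3827.3033 ≈ -0.948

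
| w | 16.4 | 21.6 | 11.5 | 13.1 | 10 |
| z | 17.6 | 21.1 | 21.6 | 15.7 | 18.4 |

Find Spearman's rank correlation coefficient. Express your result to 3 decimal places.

-0.100

Rank w: 4, 5, 2, 3, 1
Rank z: 2, 4, 5, 1, 3
d = rank(w) − rank(z): 2, 1, -3, 2, -2; Σd² = 22
ρ = 1 − 6Σd² / [n(n²−1)] = 1 − 6×22 / (5×24) = 1 − 132/120 ≈ -0.100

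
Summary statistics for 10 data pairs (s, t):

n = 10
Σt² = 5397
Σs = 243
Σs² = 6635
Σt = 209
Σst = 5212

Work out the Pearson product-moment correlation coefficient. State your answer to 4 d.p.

r = (nΣst − ΣsΣt) / √[(nΣs² − (Σs)²)(nΣt² − (Σt)²)]
Numerator: 10×5212 − 243×209 = 1333
Denominator: √[(66350 − 59049)(53970 − 43681)] = √[7301 × 10289] = 8667.1788
r = 1333 / 8667.1788 ≈ 0.1538

0.1538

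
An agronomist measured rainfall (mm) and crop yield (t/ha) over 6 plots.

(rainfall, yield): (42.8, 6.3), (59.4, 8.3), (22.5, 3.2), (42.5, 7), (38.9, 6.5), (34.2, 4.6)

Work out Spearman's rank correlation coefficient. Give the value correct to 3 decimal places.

Rank rainfall: 5, 6, 1, 4, 3, 2
Rank yield: 3, 6, 1, 5, 4, 2
d = rank(rainfall) − rank(yield): 2, 0, 0, -1, -1, 0; Σd² = 6
ρ = 1 − 6Σd² / [n(n²−1)] = 1 − 6×6 / (6×35) = 1 − 36/210 ≈ 0.829

0.829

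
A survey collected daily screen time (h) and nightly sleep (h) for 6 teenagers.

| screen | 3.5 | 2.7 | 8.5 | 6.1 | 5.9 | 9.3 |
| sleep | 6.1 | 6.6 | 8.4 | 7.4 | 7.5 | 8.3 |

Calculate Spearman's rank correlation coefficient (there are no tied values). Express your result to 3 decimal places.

0.829

Rank screen: 2, 1, 5, 4, 3, 6
Rank sleep: 1, 2, 6, 3, 4, 5
d = rank(screen) − rank(sleep): 1, -1, -1, 1, -1, 1; Σd² = 6
ρ = 1 − 6Σd² / [n(n²−1)] = 1 − 6×6 / (6×35) = 1 − 36/210 ≈ 0.829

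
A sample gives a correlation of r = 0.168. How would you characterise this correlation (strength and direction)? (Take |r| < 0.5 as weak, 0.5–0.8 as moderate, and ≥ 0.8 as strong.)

r = 0.168 > 0 so the relationship is positive.
|r| = 0.168, which falls in the weak range.

weak positive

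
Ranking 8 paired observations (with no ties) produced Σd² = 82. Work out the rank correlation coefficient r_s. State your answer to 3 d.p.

0.024

ρ = 1 − 6Σd² / [n(n²−1)] = 1 − 6×82 / (8×63)
  = 1 − 492/504 = 1 − 0.9762 ≈ 0.024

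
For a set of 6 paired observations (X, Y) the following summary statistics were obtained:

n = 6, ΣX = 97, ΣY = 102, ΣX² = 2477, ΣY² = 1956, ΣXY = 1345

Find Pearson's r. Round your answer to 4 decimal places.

r = (nΣXY − ΣXΣY) / √[(nΣX² − (ΣX)²)(nΣY² − (ΣY)²)]
Numerator: 6×1345 − 97×102 = -1824
Denominator: √[(14862 − 9409)(11736 − 10404)] = √[5453 × 1332] = 2695.0688
r = -1824 / 2695.0688 ≈ -0.6768

-0.6768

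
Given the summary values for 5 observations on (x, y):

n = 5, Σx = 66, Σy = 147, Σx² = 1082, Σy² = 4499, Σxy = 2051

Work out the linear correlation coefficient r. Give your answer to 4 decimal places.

0.5723

r = (nΣxy − ΣxΣy) / √[(nΣx² − (Σx)²)(nΣy² − (Σy)²)]
Numerator: 5×2051 − 66×147 = 553
Denominator: √[(5410 − 4356)(22495 − 21609)] = √[1054 × 886] = 966.3560
r = 553 / 966.3560 ≈ 0.5723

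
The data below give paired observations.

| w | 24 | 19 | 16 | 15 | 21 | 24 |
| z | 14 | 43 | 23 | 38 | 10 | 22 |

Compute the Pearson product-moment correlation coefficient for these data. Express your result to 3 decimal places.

n = 6, Σw = 119, Σz = 150, Σw² = 2435, Σz² = 4602, Σwz = 2829
nΣwz − ΣwΣz = 16974 − 17850 = -876
nΣw² − (Σw)² = 14610 − 14161 = 449; nΣz² − (Σz)² = 27612 − 22500 = 5112
r = -876 / √(449 × 5112) = -876 / 1515.0208 ≈ -0.578

-0.578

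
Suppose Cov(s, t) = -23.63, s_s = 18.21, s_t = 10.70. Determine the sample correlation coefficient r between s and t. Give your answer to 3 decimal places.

r = Cov(s,t) / (s_s · s_t) = -23.63 / (18.21 × 10.70)
  = -23.63 / 194.8470 ≈ -0.121

-0.121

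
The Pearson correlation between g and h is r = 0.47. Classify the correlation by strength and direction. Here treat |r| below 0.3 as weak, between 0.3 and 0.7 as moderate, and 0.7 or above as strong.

moderate positive

r = 0.47 > 0 so the relationship is positive.
|r| = 0.47, which falls in the moderate range.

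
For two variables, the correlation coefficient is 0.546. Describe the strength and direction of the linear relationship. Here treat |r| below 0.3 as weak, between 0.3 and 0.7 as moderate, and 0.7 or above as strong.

r = 0.546 > 0 so the relationship is positive.
|r| = 0.546, which falls in the moderate range.

moderate positive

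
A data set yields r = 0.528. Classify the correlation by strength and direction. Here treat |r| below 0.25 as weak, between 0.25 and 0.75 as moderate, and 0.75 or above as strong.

moderate positive

r = 0.528 > 0 so the relationship is positive.
|r| = 0.528, which falls in the moderate range.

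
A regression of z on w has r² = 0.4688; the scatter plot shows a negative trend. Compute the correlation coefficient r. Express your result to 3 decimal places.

-0.685

|r| = √0.4688 = 0.685
The association is negative, so r = −0.685.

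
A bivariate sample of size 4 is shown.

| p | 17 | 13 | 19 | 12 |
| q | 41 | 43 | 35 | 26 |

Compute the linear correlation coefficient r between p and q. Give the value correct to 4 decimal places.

n = 4, Σp = 61, Σq = 145, Σp² = 963, Σq² = 5431, Σpq = 2233
nΣpq − ΣpΣq = 8932 − 8845 = 87
nΣp² − (Σp)² = 3852 − 3721 = 131; nΣq² − (Σq)² = 21724 − 21025 = 699
r = 87 / √(131 × 699) = 87 / 302.6037 ≈ 0.2875

0.2875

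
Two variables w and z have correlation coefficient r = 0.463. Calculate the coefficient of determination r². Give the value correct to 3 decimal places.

0.214

r² = (0.463)² = 0.214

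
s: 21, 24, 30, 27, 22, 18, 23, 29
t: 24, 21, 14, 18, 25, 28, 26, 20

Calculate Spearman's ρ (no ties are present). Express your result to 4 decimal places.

-0.8810

Rank s: 2, 5, 8, 6, 3, 1, 4, 7
Rank t: 5, 4, 1, 2, 6, 8, 7, 3
d = rank(s) − rank(t): -3, 1, 7, 4, -3, -7, -3, 4; Σd² = 158
ρ = 1 − 6Σd² / [n(n²−1)] = 1 − 6×158 / (8×63) = 1 − 948/504 ≈ -0.8810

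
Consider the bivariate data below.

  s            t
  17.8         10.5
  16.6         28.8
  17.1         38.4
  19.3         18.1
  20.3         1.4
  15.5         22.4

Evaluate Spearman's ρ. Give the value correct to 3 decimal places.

-0.714

Rank s: 4, 2, 3, 5, 6, 1
Rank t: 2, 5, 6, 3, 1, 4
d = rank(s) − rank(t): 2, -3, -3, 2, 5, -3; Σd² = 60
ρ = 1 − 6Σd² / [n(n²−1)] = 1 − 6×60 / (6×35) = 1 − 360/210 ≈ -0.714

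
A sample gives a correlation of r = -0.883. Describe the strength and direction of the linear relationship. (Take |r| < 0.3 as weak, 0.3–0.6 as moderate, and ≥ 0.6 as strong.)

r = -0.883 < 0 so the relationship is negative.
|r| = 0.883, which falls in the strong range.

strong negative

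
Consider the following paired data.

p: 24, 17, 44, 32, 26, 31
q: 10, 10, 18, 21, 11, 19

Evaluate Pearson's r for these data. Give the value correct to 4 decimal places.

0.7314

n = 6, Σp = 174, Σq = 89, Σp² = 5462, Σq² = 1447, Σpq = 2749
nΣpq − ΣpΣq = 16494 − 15486 = 1008
nΣp² − (Σp)² = 32772 − 30276 = 2496; nΣq² − (Σq)² = 8682 − 7921 = 761
r = 1008 / √(2496 × 761) = 1008 / 1378.2075 ≈ 0.7314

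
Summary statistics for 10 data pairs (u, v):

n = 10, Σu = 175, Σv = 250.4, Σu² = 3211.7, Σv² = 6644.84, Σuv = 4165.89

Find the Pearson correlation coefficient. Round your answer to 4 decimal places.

-0.9139

r = (nΣuv − ΣuΣv) / √[(nΣu² − (Σu)²)(nΣv² − (Σv)²)]
Numerator: 10×4165.89 − 175×250.4 = -2161.1
Denominator: √[(32117 − 30625)(66448.4 − 62700.16)] = √[1492 × 3748.24] = 2364.8201
r = -2161.1 / 2364.8201 ≈ -0.9139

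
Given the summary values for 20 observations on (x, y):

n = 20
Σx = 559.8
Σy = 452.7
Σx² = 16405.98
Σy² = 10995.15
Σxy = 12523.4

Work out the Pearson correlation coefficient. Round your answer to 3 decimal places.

-0.199

r = (nΣxy − ΣxΣy) / √[(nΣx² − (Σx)²)(nΣy² − (Σy)²)]
Numerator: 20×12523.4 − 559.8×452.7 = -2953.46
Denominator: √[(328119.6 − 313376.04)(219903 − 204937.29)] = √[14743.56 × 14965.71] = 14854.2197
r = -2953.46 / 14854.2197 ≈ -0.199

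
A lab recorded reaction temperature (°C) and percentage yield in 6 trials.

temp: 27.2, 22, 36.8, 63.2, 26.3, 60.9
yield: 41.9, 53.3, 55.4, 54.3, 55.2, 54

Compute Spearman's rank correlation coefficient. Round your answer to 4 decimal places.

0.2571

Rank temp: 3, 1, 4, 6, 2, 5
Rank yield: 1, 2, 6, 4, 5, 3
d = rank(temp) − rank(yield): 2, -1, -2, 2, -3, 2; Σd² = 26
ρ = 1 − 6Σd² / [n(n²−1)] = 1 − 6×26 / (6×35) = 1 − 156/210 ≈ 0.2571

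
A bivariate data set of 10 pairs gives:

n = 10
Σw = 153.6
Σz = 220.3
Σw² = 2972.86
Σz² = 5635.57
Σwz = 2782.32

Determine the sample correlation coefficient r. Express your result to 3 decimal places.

r = (nΣwz − ΣwΣz) / √[(nΣw² − (Σw)²)(nΣz² − (Σz)²)]
Numerator: 10×2782.32 − 153.6×220.3 = -6014.88
Denominator: √[(29728.6 − 23592.96)(56355.7 − 48532.09)] = √[6135.64 × 7823.61] = 6928.4092
r = -6014.88 / 6928.4092 ≈ -0.868

-0.868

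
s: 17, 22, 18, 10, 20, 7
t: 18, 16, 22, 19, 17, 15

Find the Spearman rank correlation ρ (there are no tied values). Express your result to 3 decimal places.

Rank s: 3, 6, 4, 2, 5, 1
Rank t: 4, 2, 6, 5, 3, 1
d = rank(s) − rank(t): -1, 4, -2, -3, 2, 0; Σd² = 34
ρ = 1 − 6Σd² / [n(n²−1)] = 1 − 6×34 / (6×35) = 1 − 204/210 ≈ 0.029

0.029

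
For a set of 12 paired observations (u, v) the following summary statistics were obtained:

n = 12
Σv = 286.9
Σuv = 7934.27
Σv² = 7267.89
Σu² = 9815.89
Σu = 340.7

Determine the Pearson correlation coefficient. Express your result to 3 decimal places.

-0.875

r = (nΣuv − ΣuΣv) / √[(nΣu² − (Σu)²)(nΣv² − (Σv)²)]
Numerator: 12×7934.27 − 340.7×286.9 = -2535.59
Denominator: √[(117790.68 − 116076.49)(87214.68 − 82311.61)] = √[1714.19 × 4903.07] = 2899.1022
r = -2535.59 / 2899.1022 ≈ -0.875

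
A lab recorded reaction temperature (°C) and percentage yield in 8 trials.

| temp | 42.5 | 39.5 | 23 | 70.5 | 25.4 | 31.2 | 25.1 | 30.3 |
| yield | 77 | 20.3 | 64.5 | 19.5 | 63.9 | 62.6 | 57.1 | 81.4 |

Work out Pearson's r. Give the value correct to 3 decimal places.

-0.635

n = 8, Σx = 287.5, Σy = 446.3, Σx² = 12032.45, Σy² = 28769.93, Σxy = 14408.41
nΣxy − ΣxΣy = 115267.28 − 128311.25 = -13043.97
nΣx² − (Σx)² = 96259.6 − 82656.25 = 13603.35; nΣy² − (Σy)² = 230159.44 − 199183.69 = 30975.75
r = -13043.97 / √(13603.35 × 30975.75) = -13043.97 / 20527.3956 ≈ -0.635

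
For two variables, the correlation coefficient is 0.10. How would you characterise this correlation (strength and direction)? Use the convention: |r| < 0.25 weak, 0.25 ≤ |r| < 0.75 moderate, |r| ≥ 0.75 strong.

weak positive

r = 0.10 > 0 so the relationship is positive.
|r| = 0.10, which falls in the weak range.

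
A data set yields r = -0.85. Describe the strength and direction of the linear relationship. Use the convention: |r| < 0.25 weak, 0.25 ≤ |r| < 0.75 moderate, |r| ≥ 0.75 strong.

r = -0.85 < 0 so the relationship is negative.
|r| = 0.85, which falls in the strong range.

strong negative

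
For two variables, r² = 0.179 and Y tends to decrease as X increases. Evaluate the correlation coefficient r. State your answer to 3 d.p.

-0.423

|r| = √0.179 = 0.423
The association is negative, so r = −0.423.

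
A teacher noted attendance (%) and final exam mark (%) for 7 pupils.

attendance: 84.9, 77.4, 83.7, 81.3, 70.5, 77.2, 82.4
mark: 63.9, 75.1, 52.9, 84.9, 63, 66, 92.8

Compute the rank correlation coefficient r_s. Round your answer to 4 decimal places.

Rank attendance: 7, 3, 6, 4, 1, 2, 5
Rank mark: 3, 5, 1, 6, 2, 4, 7
d = rank(attendance) − rank(mark): 4, -2, 5, -2, -1, -2, -2; Σd² = 58
ρ = 1 − 6Σd² / [n(n²−1)] = 1 − 6×58 / (7×48) = 1 − 348/336 ≈ -0.0357

-0.0357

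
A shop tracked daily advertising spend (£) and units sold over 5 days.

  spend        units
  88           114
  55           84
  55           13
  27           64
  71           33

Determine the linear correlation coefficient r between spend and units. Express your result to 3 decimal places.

n = 5, Σx = 296, Σy = 308, Σx² = 19564, Σy² = 25406, Σxy = 19438
nΣxy − ΣxΣy = 97190 − 91168 = 6022
nΣx² − (Σx)² = 97820 − 87616 = 10204; nΣy² − (Σy)² = 127030 − 94864 = 32166
r = 6022 / √(10204 × 32166) = 6022 / 18116.8944 ≈ 0.332

0.332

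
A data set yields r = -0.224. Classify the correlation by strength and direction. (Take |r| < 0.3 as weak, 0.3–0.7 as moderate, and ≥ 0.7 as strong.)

r = -0.224 < 0 so the relationship is negative.
|r| = 0.224, which falls in the weak range.

weak negative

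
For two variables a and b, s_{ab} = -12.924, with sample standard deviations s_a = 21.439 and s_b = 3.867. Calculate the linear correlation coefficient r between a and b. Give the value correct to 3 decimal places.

-0.156

r = Cov(a,b) / (s_a · s_b) = -12.924 / (21.439 × 3.867)
  = -12.924 / 82.9046 ≈ -0.156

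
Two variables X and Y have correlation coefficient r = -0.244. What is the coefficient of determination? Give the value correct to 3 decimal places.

r² = (-0.244)² = 0.060

0.060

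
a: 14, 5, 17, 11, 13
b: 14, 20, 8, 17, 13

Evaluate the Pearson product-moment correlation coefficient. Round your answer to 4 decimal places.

-0.9430

n = 5, Σa = 60, Σb = 72, Σa² = 800, Σb² = 1118, Σab = 788
nΣab − ΣaΣb = 3940 − 4320 = -380
nΣa² − (Σa)² = 4000 − 3600 = 400; nΣb² − (Σb)² = 5590 − 5184 = 406
r = -380 / √(400 × 406) = -380 / 402.9888 ≈ -0.9430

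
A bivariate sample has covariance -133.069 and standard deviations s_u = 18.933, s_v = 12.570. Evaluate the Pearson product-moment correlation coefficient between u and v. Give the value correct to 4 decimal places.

-0.5591

r = Cov(u,v) / (s_u · s_v) = -133.069 / (18.933 × 12.570)
  = -133.069 / 237.9878 ≈ -0.5591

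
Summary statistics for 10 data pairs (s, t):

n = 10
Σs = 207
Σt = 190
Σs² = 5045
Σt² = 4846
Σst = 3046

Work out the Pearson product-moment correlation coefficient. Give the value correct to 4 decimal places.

r = (nΣst − ΣsΣt) / √[(nΣs² − (Σs)²)(nΣt² − (Σt)²)]
Numerator: 10×3046 − 207×190 = -8870
Denominator: √[(50450 − 42849)(48460 − 36100)] = √[7601 × 12360] = 9692.6962
r = -8870 / 9692.6962 ≈ -0.9151

-0.9151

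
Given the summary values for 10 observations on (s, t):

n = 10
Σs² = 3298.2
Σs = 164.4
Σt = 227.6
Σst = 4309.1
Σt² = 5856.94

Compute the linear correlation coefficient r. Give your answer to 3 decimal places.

r = (nΣst − ΣsΣt) / √[(nΣs² − (Σs)²)(nΣt² − (Σt)²)]
Numerator: 10×4309.1 − 164.4×227.6 = 5673.56
Denominator: √[(32982 − 27027.36)(58569.4 − 51801.76)] = √[5954.64 × 6767.64] = 6348.1383
r = 5673.56 / 6348.1383 ≈ 0.894

0.894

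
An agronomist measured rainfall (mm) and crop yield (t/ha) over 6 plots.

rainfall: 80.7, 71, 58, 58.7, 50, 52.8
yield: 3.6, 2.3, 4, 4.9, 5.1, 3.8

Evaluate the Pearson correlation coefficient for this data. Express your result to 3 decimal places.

n = 6, Σx = 371.2, Σy = 23.7, Σx² = 23651.02, Σy² = 98.71, Σxy = 1429.09
nΣxy − ΣxΣy = 8574.54 − 8797.44 = -222.9
nΣx² − (Σx)² = 141906.12 − 137789.44 = 4116.68; nΣy² − (Σy)² = 592.26 − 561.69 = 30.57
r = -222.9 / √(4116.68 × 30.57) = -222.9 / 354.7491 ≈ -0.628

-0.628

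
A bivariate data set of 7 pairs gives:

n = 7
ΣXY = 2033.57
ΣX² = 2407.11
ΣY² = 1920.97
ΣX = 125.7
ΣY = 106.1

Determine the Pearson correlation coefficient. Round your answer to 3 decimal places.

r = (nΣXY − ΣXΣY) / √[(nΣX² − (ΣX)²)(nΣY² − (ΣY)²)]
Numerator: 7×2033.57 − 125.7×106.1 = 898.22
Denominator: √[(16849.77 − 15800.49)(13446.79 − 11257.21)] = √[1049.28 × 2189.58] = 1515.7449
r = 898.22 / 1515.7449 ≈ 0.593

0.593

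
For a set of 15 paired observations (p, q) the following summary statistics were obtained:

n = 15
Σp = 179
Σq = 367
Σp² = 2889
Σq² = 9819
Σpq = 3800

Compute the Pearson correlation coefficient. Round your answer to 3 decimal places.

-0.729

r = (nΣpq − ΣpΣq) / √[(nΣp² − (Σp)²)(nΣq² − (Σq)²)]
Numerator: 15×3800 − 179×367 = -8693
Denominator: √[(43335 − 32041)(147285 − 134689)] = √[11294 × 12596] = 11927.2471
r = -8693 / 11927.2471 ≈ -0.729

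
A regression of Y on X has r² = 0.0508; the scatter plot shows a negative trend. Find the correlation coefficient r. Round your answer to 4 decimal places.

|r| = √0.0508 = 0.2254
The association is negative, so r = −0.2254.

-0.2254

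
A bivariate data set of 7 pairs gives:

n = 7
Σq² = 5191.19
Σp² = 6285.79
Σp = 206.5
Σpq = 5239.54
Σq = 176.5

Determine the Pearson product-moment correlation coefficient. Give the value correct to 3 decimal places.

0.086

r = (nΣpq − ΣpΣq) / √[(nΣp² − (Σp)²)(nΣq² − (Σq)²)]
Numerator: 7×5239.54 − 206.5×176.5 = 229.53
Denominator: √[(44000.53 − 42642.25)(36338.33 − 31152.25)] = √[1358.28 × 5186.08] = 2654.0815
r = 229.53 / 2654.0815 ≈ 0.086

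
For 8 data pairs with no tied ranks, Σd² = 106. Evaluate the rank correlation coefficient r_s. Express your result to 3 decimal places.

-0.262

ρ = 1 − 6Σd² / [n(n²−1)] = 1 − 6×106 / (8×63)
  = 1 − 636/504 = 1 − 1.2619 ≈ -0.262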